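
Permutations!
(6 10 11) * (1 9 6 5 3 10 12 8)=(1 9 6 12 8)(3 10 11 5)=[0, 9, 2, 10, 4, 3, 12, 7, 1, 6, 11, 5, 8]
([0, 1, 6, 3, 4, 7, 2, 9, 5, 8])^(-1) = (2 6)(5 8 9 7)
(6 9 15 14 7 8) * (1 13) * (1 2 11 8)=[0, 13, 11, 3, 4, 5, 9, 1, 6, 15, 10, 8, 12, 2, 7, 14]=(1 13 2 11 8 6 9 15 14 7)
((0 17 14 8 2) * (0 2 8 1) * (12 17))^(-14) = ((0 12 17 14 1))^(-14) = (0 12 17 14 1)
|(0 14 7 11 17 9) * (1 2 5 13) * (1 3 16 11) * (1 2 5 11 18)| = |(0 14 7 2 11 17 9)(1 5 13 3 16 18)| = 42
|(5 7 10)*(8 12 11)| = 3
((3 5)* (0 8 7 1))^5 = ((0 8 7 1)(3 5))^5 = (0 8 7 1)(3 5)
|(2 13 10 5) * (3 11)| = |(2 13 10 5)(3 11)| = 4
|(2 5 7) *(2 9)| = |(2 5 7 9)| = 4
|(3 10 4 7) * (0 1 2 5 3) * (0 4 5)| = |(0 1 2)(3 10 5)(4 7)| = 6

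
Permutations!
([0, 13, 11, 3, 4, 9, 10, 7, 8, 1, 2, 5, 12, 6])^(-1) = (1 9 5 11 2 10 6 13)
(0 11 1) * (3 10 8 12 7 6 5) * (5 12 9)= [11, 0, 2, 10, 4, 3, 12, 6, 9, 5, 8, 1, 7]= (0 11 1)(3 10 8 9 5)(6 12 7)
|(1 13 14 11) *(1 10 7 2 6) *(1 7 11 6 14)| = 4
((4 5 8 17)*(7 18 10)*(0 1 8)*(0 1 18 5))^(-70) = ((0 18 10 7 5 1 8 17 4))^(-70) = (0 10 5 8 4 18 7 1 17)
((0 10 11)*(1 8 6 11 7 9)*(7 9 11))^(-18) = ((0 10 9 1 8 6 7 11))^(-18) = (0 7 8 9)(1 10 11 6)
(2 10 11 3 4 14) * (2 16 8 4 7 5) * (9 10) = [0, 1, 9, 7, 14, 2, 6, 5, 4, 10, 11, 3, 12, 13, 16, 15, 8] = (2 9 10 11 3 7 5)(4 14 16 8)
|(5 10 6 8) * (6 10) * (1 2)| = 6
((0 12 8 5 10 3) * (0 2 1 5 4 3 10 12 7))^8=((0 7)(1 5 12 8 4 3 2))^8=(1 5 12 8 4 3 2)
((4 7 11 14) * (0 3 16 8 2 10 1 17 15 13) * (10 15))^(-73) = ((0 3 16 8 2 15 13)(1 17 10)(4 7 11 14))^(-73) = (0 2 3 15 16 13 8)(1 10 17)(4 14 11 7)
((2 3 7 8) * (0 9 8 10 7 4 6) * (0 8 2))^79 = ((0 9 2 3 4 6 8)(7 10))^79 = (0 2 4 8 9 3 6)(7 10)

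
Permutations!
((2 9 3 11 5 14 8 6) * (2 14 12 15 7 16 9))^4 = ((3 11 5 12 15 7 16 9)(6 14 8))^4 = (3 15)(5 16)(6 14 8)(7 11)(9 12)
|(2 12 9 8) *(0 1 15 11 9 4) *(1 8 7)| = |(0 8 2 12 4)(1 15 11 9 7)| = 5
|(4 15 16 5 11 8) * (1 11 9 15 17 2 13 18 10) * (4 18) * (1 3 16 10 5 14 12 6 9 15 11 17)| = 60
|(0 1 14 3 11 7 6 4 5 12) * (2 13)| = |(0 1 14 3 11 7 6 4 5 12)(2 13)| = 10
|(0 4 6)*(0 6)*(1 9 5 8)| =|(0 4)(1 9 5 8)| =4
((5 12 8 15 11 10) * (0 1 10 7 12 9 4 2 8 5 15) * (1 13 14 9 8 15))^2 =(0 14 4 15 7 5)(2 11 12 8 13 9) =((0 13 14 9 4 2 15 11 7 12 5 8)(1 10))^2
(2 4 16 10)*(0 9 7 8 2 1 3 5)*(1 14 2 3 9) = (0 1 9 7 8 3 5)(2 4 16 10 14) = [1, 9, 4, 5, 16, 0, 6, 8, 3, 7, 14, 11, 12, 13, 2, 15, 10]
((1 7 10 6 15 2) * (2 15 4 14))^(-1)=(15)(1 2 14 4 6 10 7)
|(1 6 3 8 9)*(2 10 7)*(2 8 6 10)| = |(1 10 7 8 9)(3 6)| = 10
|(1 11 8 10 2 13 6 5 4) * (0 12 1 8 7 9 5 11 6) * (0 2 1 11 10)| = 24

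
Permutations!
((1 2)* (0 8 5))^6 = (8)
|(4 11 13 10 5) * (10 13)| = 4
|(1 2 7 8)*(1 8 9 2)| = |(2 7 9)| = 3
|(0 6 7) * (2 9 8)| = |(0 6 7)(2 9 8)| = 3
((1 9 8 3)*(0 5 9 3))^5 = ((0 5 9 8)(1 3))^5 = (0 5 9 8)(1 3)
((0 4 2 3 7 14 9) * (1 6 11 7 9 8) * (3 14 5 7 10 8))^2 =(0 2 3)(1 11 8 6 10)(4 14 9)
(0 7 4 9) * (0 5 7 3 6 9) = (0 3 6 9 5 7 4) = [3, 1, 2, 6, 0, 7, 9, 4, 8, 5]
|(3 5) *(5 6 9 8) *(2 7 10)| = 15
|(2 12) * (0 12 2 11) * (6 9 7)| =|(0 12 11)(6 9 7)| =3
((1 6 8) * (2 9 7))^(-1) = (1 8 6)(2 7 9)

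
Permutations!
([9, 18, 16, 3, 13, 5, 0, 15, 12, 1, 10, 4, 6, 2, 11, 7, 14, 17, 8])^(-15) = (0 6 12 8 18 1 9)(2 11)(4 16)(7 15)(13 14)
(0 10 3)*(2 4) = [10, 1, 4, 0, 2, 5, 6, 7, 8, 9, 3] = (0 10 3)(2 4)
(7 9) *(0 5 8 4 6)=(0 5 8 4 6)(7 9)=[5, 1, 2, 3, 6, 8, 0, 9, 4, 7]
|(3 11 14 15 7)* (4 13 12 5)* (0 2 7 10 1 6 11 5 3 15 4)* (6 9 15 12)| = 60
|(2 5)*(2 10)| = |(2 5 10)| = 3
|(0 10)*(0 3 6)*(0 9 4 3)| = 4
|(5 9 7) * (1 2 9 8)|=6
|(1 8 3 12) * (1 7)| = |(1 8 3 12 7)| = 5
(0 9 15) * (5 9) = (0 5 9 15) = [5, 1, 2, 3, 4, 9, 6, 7, 8, 15, 10, 11, 12, 13, 14, 0]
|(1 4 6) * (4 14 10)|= 5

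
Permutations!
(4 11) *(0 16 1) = (0 16 1)(4 11) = [16, 0, 2, 3, 11, 5, 6, 7, 8, 9, 10, 4, 12, 13, 14, 15, 1]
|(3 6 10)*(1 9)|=|(1 9)(3 6 10)|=6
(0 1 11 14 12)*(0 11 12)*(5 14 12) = (0 1 5 14)(11 12) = [1, 5, 2, 3, 4, 14, 6, 7, 8, 9, 10, 12, 11, 13, 0]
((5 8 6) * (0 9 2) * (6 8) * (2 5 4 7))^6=((0 9 5 6 4 7 2))^6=(0 2 7 4 6 5 9)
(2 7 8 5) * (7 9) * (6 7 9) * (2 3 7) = (9)(2 6)(3 7 8 5) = [0, 1, 6, 7, 4, 3, 2, 8, 5, 9]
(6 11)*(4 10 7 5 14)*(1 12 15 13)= (1 12 15 13)(4 10 7 5 14)(6 11)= [0, 12, 2, 3, 10, 14, 11, 5, 8, 9, 7, 6, 15, 1, 4, 13]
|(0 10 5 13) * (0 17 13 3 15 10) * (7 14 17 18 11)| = |(3 15 10 5)(7 14 17 13 18 11)| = 12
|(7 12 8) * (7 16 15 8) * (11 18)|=|(7 12)(8 16 15)(11 18)|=6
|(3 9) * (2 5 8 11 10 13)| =6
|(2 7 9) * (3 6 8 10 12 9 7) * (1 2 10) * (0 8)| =6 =|(0 8 1 2 3 6)(9 10 12)|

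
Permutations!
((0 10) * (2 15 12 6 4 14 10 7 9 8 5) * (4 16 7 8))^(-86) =(0 12 4 5 16 10 15 9 8 6 14 2 7)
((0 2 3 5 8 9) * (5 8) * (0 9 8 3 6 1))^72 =((9)(0 2 6 1))^72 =(9)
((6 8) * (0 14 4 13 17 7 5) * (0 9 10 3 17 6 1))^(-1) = (0 1 8 6 13 4 14)(3 10 9 5 7 17)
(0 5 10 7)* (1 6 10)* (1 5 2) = (0 2 1 6 10 7) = [2, 6, 1, 3, 4, 5, 10, 0, 8, 9, 7]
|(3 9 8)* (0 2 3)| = 5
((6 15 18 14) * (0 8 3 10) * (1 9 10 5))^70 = ((0 8 3 5 1 9 10)(6 15 18 14))^70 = (6 18)(14 15)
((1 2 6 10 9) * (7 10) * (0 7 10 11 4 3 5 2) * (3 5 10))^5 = (0 2 1 5 9 4 10 11 3 7 6) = ((0 7 11 4 5 2 6 3 10 9 1))^5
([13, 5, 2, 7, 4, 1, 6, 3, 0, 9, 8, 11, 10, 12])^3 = [10, 5, 2, 7, 4, 1, 6, 3, 12, 9, 13, 11, 0, 8]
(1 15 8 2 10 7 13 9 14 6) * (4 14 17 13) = [0, 15, 10, 3, 14, 5, 1, 4, 2, 17, 7, 11, 12, 9, 6, 8, 16, 13] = (1 15 8 2 10 7 4 14 6)(9 17 13)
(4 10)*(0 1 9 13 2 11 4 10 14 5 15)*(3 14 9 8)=(0 1 8 3 14 5 15)(2 11 4 9 13)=[1, 8, 11, 14, 9, 15, 6, 7, 3, 13, 10, 4, 12, 2, 5, 0]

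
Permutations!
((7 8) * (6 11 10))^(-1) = ((6 11 10)(7 8))^(-1) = (6 10 11)(7 8)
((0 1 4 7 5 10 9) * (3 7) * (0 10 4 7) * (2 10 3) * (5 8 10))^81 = ((0 1 7 8 10 9 3)(2 5 4))^81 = (0 10 1 9 7 3 8)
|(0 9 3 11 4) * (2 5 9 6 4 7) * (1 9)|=|(0 6 4)(1 9 3 11 7 2 5)|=21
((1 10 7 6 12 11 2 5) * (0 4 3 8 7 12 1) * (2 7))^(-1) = ((0 4 3 8 2 5)(1 10 12 11 7 6))^(-1) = (0 5 2 8 3 4)(1 6 7 11 12 10)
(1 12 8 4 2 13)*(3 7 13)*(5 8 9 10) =(1 12 9 10 5 8 4 2 3 7 13) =[0, 12, 3, 7, 2, 8, 6, 13, 4, 10, 5, 11, 9, 1]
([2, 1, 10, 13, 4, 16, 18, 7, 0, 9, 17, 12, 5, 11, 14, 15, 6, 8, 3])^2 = (0 10 8 2 17)(3 11 5 6)(12 16 18 13)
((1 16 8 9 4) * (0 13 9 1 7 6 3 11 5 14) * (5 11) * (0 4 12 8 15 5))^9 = (0 14 8 3 5 12 6 15 9 7 16 13 4 1)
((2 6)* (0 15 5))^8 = (0 5 15)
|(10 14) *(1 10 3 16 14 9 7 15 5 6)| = 21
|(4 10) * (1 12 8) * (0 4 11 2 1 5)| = |(0 4 10 11 2 1 12 8 5)| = 9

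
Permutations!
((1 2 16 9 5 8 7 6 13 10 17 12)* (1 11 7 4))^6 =(1 4 8 5 9 16 2)(6 7 11 12 17 10 13)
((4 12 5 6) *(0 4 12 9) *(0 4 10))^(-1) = (0 10)(4 9)(5 12 6)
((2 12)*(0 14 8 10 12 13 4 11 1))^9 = (0 1 11 4 13 2 12 10 8 14)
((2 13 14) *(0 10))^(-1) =((0 10)(2 13 14))^(-1) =(0 10)(2 14 13)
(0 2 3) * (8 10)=(0 2 3)(8 10)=[2, 1, 3, 0, 4, 5, 6, 7, 10, 9, 8]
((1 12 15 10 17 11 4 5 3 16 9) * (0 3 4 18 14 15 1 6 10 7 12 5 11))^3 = (0 9 17 16 10 3 6)(1 11 15)(4 14 12)(5 18 7)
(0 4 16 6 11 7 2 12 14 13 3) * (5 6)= (0 4 16 5 6 11 7 2 12 14 13 3)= [4, 1, 12, 0, 16, 6, 11, 2, 8, 9, 10, 7, 14, 3, 13, 15, 5]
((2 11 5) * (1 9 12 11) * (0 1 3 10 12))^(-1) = ((0 1 9)(2 3 10 12 11 5))^(-1) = (0 9 1)(2 5 11 12 10 3)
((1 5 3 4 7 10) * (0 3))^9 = ((0 3 4 7 10 1 5))^9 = (0 4 10 5 3 7 1)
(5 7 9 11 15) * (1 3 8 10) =(1 3 8 10)(5 7 9 11 15) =[0, 3, 2, 8, 4, 7, 6, 9, 10, 11, 1, 15, 12, 13, 14, 5]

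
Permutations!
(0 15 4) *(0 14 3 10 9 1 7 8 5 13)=(0 15 4 14 3 10 9 1 7 8 5 13)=[15, 7, 2, 10, 14, 13, 6, 8, 5, 1, 9, 11, 12, 0, 3, 4]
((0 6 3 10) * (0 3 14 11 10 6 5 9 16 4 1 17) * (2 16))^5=(0 4 9 17 16 5 1 2)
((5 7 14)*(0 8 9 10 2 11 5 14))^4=(14)(0 2)(5 9)(7 10)(8 11)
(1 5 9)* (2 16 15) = (1 5 9)(2 16 15) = [0, 5, 16, 3, 4, 9, 6, 7, 8, 1, 10, 11, 12, 13, 14, 2, 15]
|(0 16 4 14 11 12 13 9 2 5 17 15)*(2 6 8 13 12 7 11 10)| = 36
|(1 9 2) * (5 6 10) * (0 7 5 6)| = |(0 7 5)(1 9 2)(6 10)| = 6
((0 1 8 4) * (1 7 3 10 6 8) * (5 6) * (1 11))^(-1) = ((0 7 3 10 5 6 8 4)(1 11))^(-1) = (0 4 8 6 5 10 3 7)(1 11)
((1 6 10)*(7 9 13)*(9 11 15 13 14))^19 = (1 6 10)(7 13 15 11)(9 14)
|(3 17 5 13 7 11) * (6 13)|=|(3 17 5 6 13 7 11)|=7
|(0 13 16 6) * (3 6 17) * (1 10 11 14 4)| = |(0 13 16 17 3 6)(1 10 11 14 4)| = 30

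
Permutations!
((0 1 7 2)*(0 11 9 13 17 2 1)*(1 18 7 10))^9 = ((1 10)(2 11 9 13 17)(7 18))^9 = (1 10)(2 17 13 9 11)(7 18)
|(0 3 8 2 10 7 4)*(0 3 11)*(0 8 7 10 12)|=|(0 11 8 2 12)(3 7 4)|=15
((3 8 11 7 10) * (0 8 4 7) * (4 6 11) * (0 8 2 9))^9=((0 2 9)(3 6 11 8 4 7 10))^9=(3 11 4 10 6 8 7)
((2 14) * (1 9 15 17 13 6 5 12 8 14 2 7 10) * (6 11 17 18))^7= (1 8 18 10 12 15 7 5 9 14 6)(11 17 13)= ((1 9 15 18 6 5 12 8 14 7 10)(11 17 13))^7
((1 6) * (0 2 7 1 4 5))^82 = (0 4 1 2 5 6 7) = ((0 2 7 1 6 4 5))^82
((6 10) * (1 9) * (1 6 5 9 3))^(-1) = (1 3)(5 10 6 9) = ((1 3)(5 9 6 10))^(-1)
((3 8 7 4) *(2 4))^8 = (2 8 4 7 3)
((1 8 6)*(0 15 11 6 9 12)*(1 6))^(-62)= (0 15 11 1 8 9 12)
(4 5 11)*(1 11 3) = (1 11 4 5 3) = [0, 11, 2, 1, 5, 3, 6, 7, 8, 9, 10, 4]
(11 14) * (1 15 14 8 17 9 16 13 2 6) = (1 15 14 11 8 17 9 16 13 2 6) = [0, 15, 6, 3, 4, 5, 1, 7, 17, 16, 10, 8, 12, 2, 11, 14, 13, 9]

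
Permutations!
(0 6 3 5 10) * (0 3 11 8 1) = (0 6 11 8 1)(3 5 10) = [6, 0, 2, 5, 4, 10, 11, 7, 1, 9, 3, 8]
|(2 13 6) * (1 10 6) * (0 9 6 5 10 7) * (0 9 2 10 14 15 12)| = 12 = |(0 2 13 1 7 9 6 10 5 14 15 12)|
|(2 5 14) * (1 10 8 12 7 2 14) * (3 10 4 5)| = |(14)(1 4 5)(2 3 10 8 12 7)| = 6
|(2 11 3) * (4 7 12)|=|(2 11 3)(4 7 12)|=3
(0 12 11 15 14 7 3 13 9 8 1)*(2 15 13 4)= [12, 0, 15, 4, 2, 5, 6, 3, 1, 8, 10, 13, 11, 9, 7, 14]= (0 12 11 13 9 8 1)(2 15 14 7 3 4)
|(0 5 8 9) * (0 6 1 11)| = |(0 5 8 9 6 1 11)| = 7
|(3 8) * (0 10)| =2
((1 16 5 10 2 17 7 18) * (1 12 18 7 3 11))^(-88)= (18)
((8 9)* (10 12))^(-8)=((8 9)(10 12))^(-8)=(12)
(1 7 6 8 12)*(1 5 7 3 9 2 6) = (1 3 9 2 6 8 12 5 7) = [0, 3, 6, 9, 4, 7, 8, 1, 12, 2, 10, 11, 5]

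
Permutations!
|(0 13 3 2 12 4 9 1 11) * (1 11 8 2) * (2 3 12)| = 6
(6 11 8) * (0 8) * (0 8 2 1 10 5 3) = (0 2 1 10 5 3)(6 11 8) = [2, 10, 1, 0, 4, 3, 11, 7, 6, 9, 5, 8]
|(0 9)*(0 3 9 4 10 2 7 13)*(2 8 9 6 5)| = |(0 4 10 8 9 3 6 5 2 7 13)| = 11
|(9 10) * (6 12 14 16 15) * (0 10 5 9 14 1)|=|(0 10 14 16 15 6 12 1)(5 9)|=8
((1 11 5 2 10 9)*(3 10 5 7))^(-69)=(1 3)(2 5)(7 9)(10 11)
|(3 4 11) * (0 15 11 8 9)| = |(0 15 11 3 4 8 9)| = 7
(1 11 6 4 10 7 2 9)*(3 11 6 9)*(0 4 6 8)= (0 4 10 7 2 3 11 9 1 8)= [4, 8, 3, 11, 10, 5, 6, 2, 0, 1, 7, 9]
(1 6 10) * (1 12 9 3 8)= (1 6 10 12 9 3 8)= [0, 6, 2, 8, 4, 5, 10, 7, 1, 3, 12, 11, 9]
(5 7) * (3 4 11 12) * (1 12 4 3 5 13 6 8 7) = (1 12 5)(4 11)(6 8 7 13) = [0, 12, 2, 3, 11, 1, 8, 13, 7, 9, 10, 4, 5, 6]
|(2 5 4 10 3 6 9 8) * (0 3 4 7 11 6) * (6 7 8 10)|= |(0 3)(2 5 8)(4 6 9 10)(7 11)|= 12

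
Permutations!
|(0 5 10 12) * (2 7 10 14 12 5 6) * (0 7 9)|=20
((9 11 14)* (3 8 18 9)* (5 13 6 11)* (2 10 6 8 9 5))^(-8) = (18)(2 9 3 14 11 6 10)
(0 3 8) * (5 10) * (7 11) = (0 3 8)(5 10)(7 11) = [3, 1, 2, 8, 4, 10, 6, 11, 0, 9, 5, 7]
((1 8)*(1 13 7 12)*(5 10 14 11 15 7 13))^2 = (1 5 14 15 12 8 10 11 7)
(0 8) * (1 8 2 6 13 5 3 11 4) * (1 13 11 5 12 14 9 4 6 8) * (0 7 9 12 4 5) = (0 2 8 7 9 5 3)(4 13)(6 11)(12 14) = [2, 1, 8, 0, 13, 3, 11, 9, 7, 5, 10, 6, 14, 4, 12]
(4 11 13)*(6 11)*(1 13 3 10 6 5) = (1 13 4 5)(3 10 6 11) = [0, 13, 2, 10, 5, 1, 11, 7, 8, 9, 6, 3, 12, 4]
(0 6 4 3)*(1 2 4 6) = (6)(0 1 2 4 3) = [1, 2, 4, 0, 3, 5, 6]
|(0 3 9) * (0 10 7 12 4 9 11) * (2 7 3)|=9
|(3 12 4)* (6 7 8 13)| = |(3 12 4)(6 7 8 13)| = 12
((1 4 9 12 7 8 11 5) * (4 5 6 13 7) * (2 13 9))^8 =((1 5)(2 13 7 8 11 6 9 12 4))^8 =(2 4 12 9 6 11 8 7 13)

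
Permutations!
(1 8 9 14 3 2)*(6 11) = (1 8 9 14 3 2)(6 11) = [0, 8, 1, 2, 4, 5, 11, 7, 9, 14, 10, 6, 12, 13, 3]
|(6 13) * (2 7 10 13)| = 5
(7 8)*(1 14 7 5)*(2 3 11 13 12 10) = (1 14 7 8 5)(2 3 11 13 12 10) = [0, 14, 3, 11, 4, 1, 6, 8, 5, 9, 2, 13, 10, 12, 7]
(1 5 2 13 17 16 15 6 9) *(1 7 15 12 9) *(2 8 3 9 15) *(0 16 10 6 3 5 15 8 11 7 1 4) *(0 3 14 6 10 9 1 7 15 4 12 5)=(0 16 5 11 15 14 6 12 8)(1 4 3)(2 13 17 9 7)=[16, 4, 13, 1, 3, 11, 12, 2, 0, 7, 10, 15, 8, 17, 6, 14, 5, 9]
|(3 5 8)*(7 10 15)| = |(3 5 8)(7 10 15)| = 3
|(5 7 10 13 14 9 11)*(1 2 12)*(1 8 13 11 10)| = 11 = |(1 2 12 8 13 14 9 10 11 5 7)|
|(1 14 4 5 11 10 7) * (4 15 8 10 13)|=12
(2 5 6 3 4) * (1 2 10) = (1 2 5 6 3 4 10) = [0, 2, 5, 4, 10, 6, 3, 7, 8, 9, 1]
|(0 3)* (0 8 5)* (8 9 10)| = 6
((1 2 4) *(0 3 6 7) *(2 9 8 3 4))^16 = ((0 4 1 9 8 3 6 7))^16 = (9)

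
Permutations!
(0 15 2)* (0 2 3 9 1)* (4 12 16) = (0 15 3 9 1)(4 12 16) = [15, 0, 2, 9, 12, 5, 6, 7, 8, 1, 10, 11, 16, 13, 14, 3, 4]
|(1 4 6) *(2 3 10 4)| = |(1 2 3 10 4 6)| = 6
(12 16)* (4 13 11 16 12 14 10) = (4 13 11 16 14 10) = [0, 1, 2, 3, 13, 5, 6, 7, 8, 9, 4, 16, 12, 11, 10, 15, 14]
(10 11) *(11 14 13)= [0, 1, 2, 3, 4, 5, 6, 7, 8, 9, 14, 10, 12, 11, 13]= (10 14 13 11)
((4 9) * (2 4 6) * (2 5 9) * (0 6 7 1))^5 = (0 1 7 9 5 6)(2 4)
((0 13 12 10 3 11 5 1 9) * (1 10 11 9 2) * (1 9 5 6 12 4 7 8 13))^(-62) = (0 2)(1 9)(3 5 10)(4 8)(6 12 11)(7 13)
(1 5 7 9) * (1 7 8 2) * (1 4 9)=(1 5 8 2 4 9 7)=[0, 5, 4, 3, 9, 8, 6, 1, 2, 7]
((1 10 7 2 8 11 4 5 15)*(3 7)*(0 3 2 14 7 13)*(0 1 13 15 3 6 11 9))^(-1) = ((0 6 11 4 5 3 15 13 1 10 2 8 9)(7 14))^(-1) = (0 9 8 2 10 1 13 15 3 5 4 11 6)(7 14)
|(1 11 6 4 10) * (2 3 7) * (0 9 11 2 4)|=12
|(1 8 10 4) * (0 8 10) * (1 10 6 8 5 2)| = 6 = |(0 5 2 1 6 8)(4 10)|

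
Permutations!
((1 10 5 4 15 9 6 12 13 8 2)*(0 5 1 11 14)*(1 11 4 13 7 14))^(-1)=(0 14 7 12 6 9 15 4 2 8 13 5)(1 11 10)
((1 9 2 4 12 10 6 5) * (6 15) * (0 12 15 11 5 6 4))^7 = (0 2 9 1 5 11 10 12)(4 15)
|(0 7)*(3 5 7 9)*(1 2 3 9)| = |(9)(0 1 2 3 5 7)| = 6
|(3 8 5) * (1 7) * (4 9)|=6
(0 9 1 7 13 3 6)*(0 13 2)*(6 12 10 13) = (0 9 1 7 2)(3 12 10 13) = [9, 7, 0, 12, 4, 5, 6, 2, 8, 1, 13, 11, 10, 3]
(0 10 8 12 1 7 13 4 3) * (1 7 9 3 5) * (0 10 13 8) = [13, 9, 2, 10, 5, 1, 6, 8, 12, 3, 0, 11, 7, 4] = (0 13 4 5 1 9 3 10)(7 8 12)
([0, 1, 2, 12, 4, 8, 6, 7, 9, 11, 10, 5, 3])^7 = [0, 1, 2, 12, 4, 11, 6, 7, 5, 8, 10, 9, 3]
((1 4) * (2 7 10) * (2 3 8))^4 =(2 8 3 10 7)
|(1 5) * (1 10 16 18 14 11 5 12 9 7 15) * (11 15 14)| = |(1 12 9 7 14 15)(5 10 16 18 11)| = 30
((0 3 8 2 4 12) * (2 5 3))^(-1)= ((0 2 4 12)(3 8 5))^(-1)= (0 12 4 2)(3 5 8)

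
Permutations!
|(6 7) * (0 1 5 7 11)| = |(0 1 5 7 6 11)| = 6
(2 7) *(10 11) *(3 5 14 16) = (2 7)(3 5 14 16)(10 11) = [0, 1, 7, 5, 4, 14, 6, 2, 8, 9, 11, 10, 12, 13, 16, 15, 3]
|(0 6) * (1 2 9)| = |(0 6)(1 2 9)| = 6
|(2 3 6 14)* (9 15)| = 4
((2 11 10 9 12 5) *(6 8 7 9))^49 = (2 8 5 6 12 10 9 11 7)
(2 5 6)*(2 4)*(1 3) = (1 3)(2 5 6 4) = [0, 3, 5, 1, 2, 6, 4]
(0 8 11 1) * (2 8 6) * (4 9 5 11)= (0 6 2 8 4 9 5 11 1)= [6, 0, 8, 3, 9, 11, 2, 7, 4, 5, 10, 1]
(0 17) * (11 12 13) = (0 17)(11 12 13) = [17, 1, 2, 3, 4, 5, 6, 7, 8, 9, 10, 12, 13, 11, 14, 15, 16, 0]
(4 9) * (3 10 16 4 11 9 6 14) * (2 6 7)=(2 6 14 3 10 16 4 7)(9 11)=[0, 1, 6, 10, 7, 5, 14, 2, 8, 11, 16, 9, 12, 13, 3, 15, 4]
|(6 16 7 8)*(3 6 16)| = 6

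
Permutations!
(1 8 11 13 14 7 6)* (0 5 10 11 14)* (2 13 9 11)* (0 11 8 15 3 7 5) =(1 15 3 7 6)(2 13 11 9 8 14 5 10) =[0, 15, 13, 7, 4, 10, 1, 6, 14, 8, 2, 9, 12, 11, 5, 3]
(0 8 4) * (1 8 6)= (0 6 1 8 4)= [6, 8, 2, 3, 0, 5, 1, 7, 4]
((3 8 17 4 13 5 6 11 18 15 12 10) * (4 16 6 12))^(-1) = (3 10 12 5 13 4 15 18 11 6 16 17 8)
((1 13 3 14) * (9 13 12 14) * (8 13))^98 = ((1 12 14)(3 9 8 13))^98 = (1 14 12)(3 8)(9 13)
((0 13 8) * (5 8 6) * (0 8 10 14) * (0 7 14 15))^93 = (0 5)(6 15)(7 14)(10 13) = ((0 13 6 5 10 15)(7 14))^93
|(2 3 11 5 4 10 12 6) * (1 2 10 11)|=3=|(1 2 3)(4 11 5)(6 10 12)|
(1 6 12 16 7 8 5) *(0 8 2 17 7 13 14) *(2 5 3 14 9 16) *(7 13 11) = (0 8 3 14)(1 6 12 2 17 13 9 16 11 7 5) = [8, 6, 17, 14, 4, 1, 12, 5, 3, 16, 10, 7, 2, 9, 0, 15, 11, 13]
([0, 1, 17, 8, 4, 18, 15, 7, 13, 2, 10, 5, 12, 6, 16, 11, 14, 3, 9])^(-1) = [0, 1, 9, 17, 4, 11, 13, 7, 3, 18, 10, 15, 12, 8, 16, 6, 14, 2, 5]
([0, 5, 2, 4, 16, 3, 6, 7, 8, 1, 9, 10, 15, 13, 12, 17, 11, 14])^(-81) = (1 9 10 11 16 4 3 5)(12 14 17 15)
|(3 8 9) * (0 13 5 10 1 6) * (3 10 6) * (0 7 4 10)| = |(0 13 5 6 7 4 10 1 3 8 9)| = 11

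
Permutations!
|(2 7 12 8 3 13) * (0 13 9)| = |(0 13 2 7 12 8 3 9)| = 8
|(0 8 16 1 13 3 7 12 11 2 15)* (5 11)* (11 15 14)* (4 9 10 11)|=|(0 8 16 1 13 3 7 12 5 15)(2 14 4 9 10 11)|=30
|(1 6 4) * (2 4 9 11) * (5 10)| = 6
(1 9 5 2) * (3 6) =(1 9 5 2)(3 6) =[0, 9, 1, 6, 4, 2, 3, 7, 8, 5]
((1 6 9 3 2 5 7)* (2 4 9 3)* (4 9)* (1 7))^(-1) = (1 5 2 9 3 6)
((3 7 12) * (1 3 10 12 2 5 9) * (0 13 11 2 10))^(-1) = (0 12 10 7 3 1 9 5 2 11 13)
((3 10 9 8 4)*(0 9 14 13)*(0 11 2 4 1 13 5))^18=((0 9 8 1 13 11 2 4 3 10 14 5))^18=(0 2)(1 10)(3 8)(4 9)(5 11)(13 14)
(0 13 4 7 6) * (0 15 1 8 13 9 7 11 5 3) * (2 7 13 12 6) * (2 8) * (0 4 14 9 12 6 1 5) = (0 12 1 2 7 8 6 15 5 3 4 11)(9 13 14) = [12, 2, 7, 4, 11, 3, 15, 8, 6, 13, 10, 0, 1, 14, 9, 5]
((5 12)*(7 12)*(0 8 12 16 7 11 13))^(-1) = (0 13 11 5 12 8)(7 16)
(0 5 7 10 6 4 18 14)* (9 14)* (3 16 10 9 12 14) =(0 5 7 9 3 16 10 6 4 18 12 14) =[5, 1, 2, 16, 18, 7, 4, 9, 8, 3, 6, 11, 14, 13, 0, 15, 10, 17, 12]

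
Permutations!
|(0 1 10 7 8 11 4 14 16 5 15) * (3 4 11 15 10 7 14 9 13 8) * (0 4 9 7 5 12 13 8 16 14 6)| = 30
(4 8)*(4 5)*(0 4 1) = (0 4 8 5 1) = [4, 0, 2, 3, 8, 1, 6, 7, 5]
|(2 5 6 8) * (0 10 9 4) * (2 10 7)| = 9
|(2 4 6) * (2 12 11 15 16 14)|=8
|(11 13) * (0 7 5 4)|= 4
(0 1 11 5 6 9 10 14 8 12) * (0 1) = (1 11 5 6 9 10 14 8 12) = [0, 11, 2, 3, 4, 6, 9, 7, 12, 10, 14, 5, 1, 13, 8]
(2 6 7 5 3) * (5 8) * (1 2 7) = (1 2 6)(3 7 8 5) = [0, 2, 6, 7, 4, 3, 1, 8, 5]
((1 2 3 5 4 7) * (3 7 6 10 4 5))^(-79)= ((1 2 7)(4 6 10))^(-79)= (1 7 2)(4 10 6)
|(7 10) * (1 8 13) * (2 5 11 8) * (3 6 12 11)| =18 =|(1 2 5 3 6 12 11 8 13)(7 10)|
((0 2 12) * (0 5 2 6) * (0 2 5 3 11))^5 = (0 11 3 12 2 6)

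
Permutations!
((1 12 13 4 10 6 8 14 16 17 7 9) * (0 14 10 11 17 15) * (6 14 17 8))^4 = ((0 17 7 9 1 12 13 4 11 8 10 14 16 15))^4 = (0 1 11 16 7 13 10)(4 14 17 12 8 15 9)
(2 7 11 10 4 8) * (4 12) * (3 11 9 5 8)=(2 7 9 5 8)(3 11 10 12 4)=[0, 1, 7, 11, 3, 8, 6, 9, 2, 5, 12, 10, 4]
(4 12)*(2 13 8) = (2 13 8)(4 12) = [0, 1, 13, 3, 12, 5, 6, 7, 2, 9, 10, 11, 4, 8]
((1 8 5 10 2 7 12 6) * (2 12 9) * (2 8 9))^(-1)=((1 9 8 5 10 12 6)(2 7))^(-1)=(1 6 12 10 5 8 9)(2 7)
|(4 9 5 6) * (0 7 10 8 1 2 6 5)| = 9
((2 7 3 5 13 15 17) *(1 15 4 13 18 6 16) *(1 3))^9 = (1 7 2 17 15)(3 16 6 18 5)(4 13)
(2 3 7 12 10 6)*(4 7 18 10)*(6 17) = (2 3 18 10 17 6)(4 7 12) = [0, 1, 3, 18, 7, 5, 2, 12, 8, 9, 17, 11, 4, 13, 14, 15, 16, 6, 10]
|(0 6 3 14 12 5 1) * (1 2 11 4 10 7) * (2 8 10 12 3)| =|(0 6 2 11 4 12 5 8 10 7 1)(3 14)| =22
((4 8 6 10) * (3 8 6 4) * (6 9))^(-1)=((3 8 4 9 6 10))^(-1)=(3 10 6 9 4 8)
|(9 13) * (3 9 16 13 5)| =6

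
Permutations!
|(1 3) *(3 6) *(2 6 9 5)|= 6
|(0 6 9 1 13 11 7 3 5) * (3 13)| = |(0 6 9 1 3 5)(7 13 11)| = 6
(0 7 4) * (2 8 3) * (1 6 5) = (0 7 4)(1 6 5)(2 8 3) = [7, 6, 8, 2, 0, 1, 5, 4, 3]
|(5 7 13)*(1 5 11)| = |(1 5 7 13 11)| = 5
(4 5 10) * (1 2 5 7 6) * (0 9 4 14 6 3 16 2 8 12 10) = (0 9 4 7 3 16 2 5)(1 8 12 10 14 6) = [9, 8, 5, 16, 7, 0, 1, 3, 12, 4, 14, 11, 10, 13, 6, 15, 2]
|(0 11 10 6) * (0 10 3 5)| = 4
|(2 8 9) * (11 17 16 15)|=|(2 8 9)(11 17 16 15)|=12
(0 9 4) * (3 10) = (0 9 4)(3 10) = [9, 1, 2, 10, 0, 5, 6, 7, 8, 4, 3]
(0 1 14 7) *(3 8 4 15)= (0 1 14 7)(3 8 4 15)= [1, 14, 2, 8, 15, 5, 6, 0, 4, 9, 10, 11, 12, 13, 7, 3]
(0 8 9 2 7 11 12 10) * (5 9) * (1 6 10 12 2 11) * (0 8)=(12)(1 6 10 8 5 9 11 2 7)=[0, 6, 7, 3, 4, 9, 10, 1, 5, 11, 8, 2, 12]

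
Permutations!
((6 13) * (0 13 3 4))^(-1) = ((0 13 6 3 4))^(-1) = (0 4 3 6 13)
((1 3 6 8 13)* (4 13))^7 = ((1 3 6 8 4 13))^7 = (1 3 6 8 4 13)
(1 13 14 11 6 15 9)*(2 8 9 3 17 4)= [0, 13, 8, 17, 2, 5, 15, 7, 9, 1, 10, 6, 12, 14, 11, 3, 16, 4]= (1 13 14 11 6 15 3 17 4 2 8 9)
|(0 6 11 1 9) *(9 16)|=|(0 6 11 1 16 9)|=6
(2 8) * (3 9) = (2 8)(3 9) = [0, 1, 8, 9, 4, 5, 6, 7, 2, 3]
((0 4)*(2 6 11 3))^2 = (2 11)(3 6)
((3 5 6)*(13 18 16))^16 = (3 5 6)(13 18 16)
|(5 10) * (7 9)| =|(5 10)(7 9)| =2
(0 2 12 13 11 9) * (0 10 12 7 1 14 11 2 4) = (0 4)(1 14 11 9 10 12 13 2 7) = [4, 14, 7, 3, 0, 5, 6, 1, 8, 10, 12, 9, 13, 2, 11]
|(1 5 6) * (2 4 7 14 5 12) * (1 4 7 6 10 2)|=|(1 12)(2 7 14 5 10)(4 6)|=10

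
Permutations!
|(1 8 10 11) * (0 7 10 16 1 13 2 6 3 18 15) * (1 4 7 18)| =|(0 18 15)(1 8 16 4 7 10 11 13 2 6 3)| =33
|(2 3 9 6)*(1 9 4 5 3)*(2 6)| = |(1 9 2)(3 4 5)| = 3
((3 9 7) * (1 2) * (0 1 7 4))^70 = (9)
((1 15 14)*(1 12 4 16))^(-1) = (1 16 4 12 14 15)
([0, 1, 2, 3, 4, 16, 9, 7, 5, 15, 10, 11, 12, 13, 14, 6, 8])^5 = (5 8 16)(6 15 9)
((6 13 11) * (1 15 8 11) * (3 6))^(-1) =(1 13 6 3 11 8 15)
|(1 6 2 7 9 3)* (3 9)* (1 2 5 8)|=12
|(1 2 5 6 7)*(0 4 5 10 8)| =9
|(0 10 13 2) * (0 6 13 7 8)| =|(0 10 7 8)(2 6 13)| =12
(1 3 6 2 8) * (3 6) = [0, 6, 8, 3, 4, 5, 2, 7, 1] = (1 6 2 8)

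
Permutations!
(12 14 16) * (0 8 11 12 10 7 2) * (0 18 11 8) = [0, 1, 18, 3, 4, 5, 6, 2, 8, 9, 7, 12, 14, 13, 16, 15, 10, 17, 11] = (2 18 11 12 14 16 10 7)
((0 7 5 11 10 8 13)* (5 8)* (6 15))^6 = ((0 7 8 13)(5 11 10)(6 15))^6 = (15)(0 8)(7 13)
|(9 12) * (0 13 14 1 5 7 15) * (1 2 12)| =|(0 13 14 2 12 9 1 5 7 15)| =10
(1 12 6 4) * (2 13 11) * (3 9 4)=(1 12 6 3 9 4)(2 13 11)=[0, 12, 13, 9, 1, 5, 3, 7, 8, 4, 10, 2, 6, 11]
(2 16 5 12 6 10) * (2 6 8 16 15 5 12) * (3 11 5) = (2 15 3 11 5)(6 10)(8 16 12) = [0, 1, 15, 11, 4, 2, 10, 7, 16, 9, 6, 5, 8, 13, 14, 3, 12]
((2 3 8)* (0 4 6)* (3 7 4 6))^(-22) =(2 3 7 8 4)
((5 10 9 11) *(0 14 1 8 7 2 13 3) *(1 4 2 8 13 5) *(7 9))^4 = ((0 14 4 2 5 10 7 8 9 11 1 13 3))^4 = (0 5 9 3 2 8 13 4 7 1 14 10 11)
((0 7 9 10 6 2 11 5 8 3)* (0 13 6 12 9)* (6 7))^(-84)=(0 3 11)(2 7 8)(5 6 13)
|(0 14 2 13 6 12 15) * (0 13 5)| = 4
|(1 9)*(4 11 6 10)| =|(1 9)(4 11 6 10)| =4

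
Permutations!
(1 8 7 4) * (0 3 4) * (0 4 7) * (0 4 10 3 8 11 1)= (0 8 4)(1 11)(3 7 10)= [8, 11, 2, 7, 0, 5, 6, 10, 4, 9, 3, 1]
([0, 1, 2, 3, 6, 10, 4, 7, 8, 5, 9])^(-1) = [0, 1, 2, 3, 6, 9, 4, 7, 8, 10, 5]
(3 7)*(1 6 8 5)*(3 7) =(1 6 8 5) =[0, 6, 2, 3, 4, 1, 8, 7, 5]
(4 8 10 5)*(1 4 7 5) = (1 4 8 10)(5 7) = [0, 4, 2, 3, 8, 7, 6, 5, 10, 9, 1]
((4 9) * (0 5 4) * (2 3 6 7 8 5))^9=(9)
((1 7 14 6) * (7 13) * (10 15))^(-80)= (15)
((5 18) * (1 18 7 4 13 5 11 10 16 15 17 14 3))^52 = (1 14 15 10 18 3 17 16 11)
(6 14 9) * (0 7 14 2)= (0 7 14 9 6 2)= [7, 1, 0, 3, 4, 5, 2, 14, 8, 6, 10, 11, 12, 13, 9]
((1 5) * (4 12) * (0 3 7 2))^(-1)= (0 2 7 3)(1 5)(4 12)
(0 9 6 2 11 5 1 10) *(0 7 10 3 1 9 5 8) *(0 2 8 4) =[5, 3, 11, 1, 0, 9, 8, 10, 2, 6, 7, 4] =(0 5 9 6 8 2 11 4)(1 3)(7 10)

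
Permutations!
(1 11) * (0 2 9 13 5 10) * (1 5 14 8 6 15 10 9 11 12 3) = (0 2 11 5 9 13 14 8 6 15 10)(1 12 3) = [2, 12, 11, 1, 4, 9, 15, 7, 6, 13, 0, 5, 3, 14, 8, 10]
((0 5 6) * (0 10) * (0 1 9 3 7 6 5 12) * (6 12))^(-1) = (0 12 7 3 9 1 10 6)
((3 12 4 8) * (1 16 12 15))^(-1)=(1 15 3 8 4 12 16)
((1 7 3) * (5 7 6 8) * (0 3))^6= (0 7 5 8 6 1 3)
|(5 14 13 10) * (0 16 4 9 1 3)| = 12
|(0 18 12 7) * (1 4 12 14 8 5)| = 9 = |(0 18 14 8 5 1 4 12 7)|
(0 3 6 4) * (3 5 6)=(0 5 6 4)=[5, 1, 2, 3, 0, 6, 4]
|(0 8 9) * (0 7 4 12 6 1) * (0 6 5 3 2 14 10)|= 22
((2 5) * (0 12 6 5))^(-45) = (12)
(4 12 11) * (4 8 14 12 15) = (4 15)(8 14 12 11) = [0, 1, 2, 3, 15, 5, 6, 7, 14, 9, 10, 8, 11, 13, 12, 4]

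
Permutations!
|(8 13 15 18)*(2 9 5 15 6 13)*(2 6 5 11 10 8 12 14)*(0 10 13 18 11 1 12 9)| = |(0 10 8 6 18 9 1 12 14 2)(5 15 11 13)| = 20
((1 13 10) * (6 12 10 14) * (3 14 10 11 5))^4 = ((1 13 10)(3 14 6 12 11 5))^4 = (1 13 10)(3 11 6)(5 12 14)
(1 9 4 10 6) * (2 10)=(1 9 4 2 10 6)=[0, 9, 10, 3, 2, 5, 1, 7, 8, 4, 6]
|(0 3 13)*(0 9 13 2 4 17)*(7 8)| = |(0 3 2 4 17)(7 8)(9 13)| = 10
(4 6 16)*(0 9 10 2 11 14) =(0 9 10 2 11 14)(4 6 16) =[9, 1, 11, 3, 6, 5, 16, 7, 8, 10, 2, 14, 12, 13, 0, 15, 4]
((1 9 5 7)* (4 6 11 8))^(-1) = ((1 9 5 7)(4 6 11 8))^(-1) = (1 7 5 9)(4 8 11 6)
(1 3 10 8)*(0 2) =(0 2)(1 3 10 8) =[2, 3, 0, 10, 4, 5, 6, 7, 1, 9, 8]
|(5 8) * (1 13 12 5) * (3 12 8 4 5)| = |(1 13 8)(3 12)(4 5)| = 6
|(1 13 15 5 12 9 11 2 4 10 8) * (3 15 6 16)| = 14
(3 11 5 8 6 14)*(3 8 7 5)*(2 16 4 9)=(2 16 4 9)(3 11)(5 7)(6 14 8)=[0, 1, 16, 11, 9, 7, 14, 5, 6, 2, 10, 3, 12, 13, 8, 15, 4]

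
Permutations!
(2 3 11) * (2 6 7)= (2 3 11 6 7)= [0, 1, 3, 11, 4, 5, 7, 2, 8, 9, 10, 6]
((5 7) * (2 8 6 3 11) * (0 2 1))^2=(0 8 3 1 2 6 11)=((0 2 8 6 3 11 1)(5 7))^2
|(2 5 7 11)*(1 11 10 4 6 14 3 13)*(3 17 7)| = 6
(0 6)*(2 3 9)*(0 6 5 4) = (0 5 4)(2 3 9) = [5, 1, 3, 9, 0, 4, 6, 7, 8, 2]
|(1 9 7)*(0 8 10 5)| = 12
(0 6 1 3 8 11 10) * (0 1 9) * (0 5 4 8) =(0 6 9 5 4 8 11 10 1 3) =[6, 3, 2, 0, 8, 4, 9, 7, 11, 5, 1, 10]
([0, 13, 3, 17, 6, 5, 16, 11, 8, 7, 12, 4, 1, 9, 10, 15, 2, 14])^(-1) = [0, 12, 16, 2, 11, 5, 4, 9, 8, 13, 14, 7, 10, 1, 17, 15, 6, 3]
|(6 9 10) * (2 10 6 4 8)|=4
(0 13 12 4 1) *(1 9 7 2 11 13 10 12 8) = (0 10 12 4 9 7 2 11 13 8 1) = [10, 0, 11, 3, 9, 5, 6, 2, 1, 7, 12, 13, 4, 8]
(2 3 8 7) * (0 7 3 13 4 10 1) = [7, 0, 13, 8, 10, 5, 6, 2, 3, 9, 1, 11, 12, 4] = (0 7 2 13 4 10 1)(3 8)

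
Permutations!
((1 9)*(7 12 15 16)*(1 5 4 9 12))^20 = ((1 12 15 16 7)(4 9 5))^20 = (16)(4 5 9)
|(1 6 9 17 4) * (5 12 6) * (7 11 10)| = 21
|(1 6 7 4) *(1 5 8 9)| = |(1 6 7 4 5 8 9)| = 7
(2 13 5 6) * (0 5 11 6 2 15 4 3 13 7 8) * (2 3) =(0 5 3 13 11 6 15 4 2 7 8) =[5, 1, 7, 13, 2, 3, 15, 8, 0, 9, 10, 6, 12, 11, 14, 4]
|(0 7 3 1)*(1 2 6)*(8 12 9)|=|(0 7 3 2 6 1)(8 12 9)|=6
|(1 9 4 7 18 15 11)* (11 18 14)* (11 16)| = 14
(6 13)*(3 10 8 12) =(3 10 8 12)(6 13) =[0, 1, 2, 10, 4, 5, 13, 7, 12, 9, 8, 11, 3, 6]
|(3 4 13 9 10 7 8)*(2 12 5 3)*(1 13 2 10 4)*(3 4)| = |(1 13 9 3)(2 12 5 4)(7 8 10)| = 12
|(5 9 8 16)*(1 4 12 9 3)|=8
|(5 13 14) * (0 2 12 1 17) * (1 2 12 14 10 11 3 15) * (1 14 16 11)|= 13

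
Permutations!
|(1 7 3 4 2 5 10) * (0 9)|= 14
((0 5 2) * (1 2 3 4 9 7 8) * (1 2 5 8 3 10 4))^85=(0 8 2)(1 5 10 4 9 7 3)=((0 8 2)(1 5 10 4 9 7 3))^85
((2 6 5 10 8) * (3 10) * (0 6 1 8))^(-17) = ((0 6 5 3 10)(1 8 2))^(-17) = (0 3 6 10 5)(1 8 2)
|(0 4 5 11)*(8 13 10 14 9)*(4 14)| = 9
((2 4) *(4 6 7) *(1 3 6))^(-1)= (1 2 4 7 6 3)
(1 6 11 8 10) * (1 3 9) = (1 6 11 8 10 3 9) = [0, 6, 2, 9, 4, 5, 11, 7, 10, 1, 3, 8]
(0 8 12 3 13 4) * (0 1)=(0 8 12 3 13 4 1)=[8, 0, 2, 13, 1, 5, 6, 7, 12, 9, 10, 11, 3, 4]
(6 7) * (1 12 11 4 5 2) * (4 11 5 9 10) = [0, 12, 1, 3, 9, 2, 7, 6, 8, 10, 4, 11, 5] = (1 12 5 2)(4 9 10)(6 7)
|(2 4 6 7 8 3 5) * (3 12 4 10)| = |(2 10 3 5)(4 6 7 8 12)| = 20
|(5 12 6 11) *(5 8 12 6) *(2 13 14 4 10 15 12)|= |(2 13 14 4 10 15 12 5 6 11 8)|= 11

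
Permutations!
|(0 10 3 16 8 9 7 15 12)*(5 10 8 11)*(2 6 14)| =30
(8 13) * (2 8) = (2 8 13) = [0, 1, 8, 3, 4, 5, 6, 7, 13, 9, 10, 11, 12, 2]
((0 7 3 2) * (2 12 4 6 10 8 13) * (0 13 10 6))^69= ((0 7 3 12 4)(2 13)(8 10))^69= (0 4 12 3 7)(2 13)(8 10)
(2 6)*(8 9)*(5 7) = (2 6)(5 7)(8 9) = [0, 1, 6, 3, 4, 7, 2, 5, 9, 8]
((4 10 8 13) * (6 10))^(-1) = ((4 6 10 8 13))^(-1) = (4 13 8 10 6)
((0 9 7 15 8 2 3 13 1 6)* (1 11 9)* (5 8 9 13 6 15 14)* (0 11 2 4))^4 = (0 7 4 9 8 15 5 1 14)(2 13 11 6 3)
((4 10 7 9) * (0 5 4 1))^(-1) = ((0 5 4 10 7 9 1))^(-1) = (0 1 9 7 10 4 5)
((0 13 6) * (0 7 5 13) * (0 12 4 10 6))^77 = (0 7 4 13 6 12 5 10) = ((0 12 4 10 6 7 5 13))^77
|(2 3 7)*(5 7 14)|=|(2 3 14 5 7)|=5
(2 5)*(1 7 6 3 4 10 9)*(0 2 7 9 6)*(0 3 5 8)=[2, 9, 8, 4, 10, 7, 5, 3, 0, 1, 6]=(0 2 8)(1 9)(3 4 10 6 5 7)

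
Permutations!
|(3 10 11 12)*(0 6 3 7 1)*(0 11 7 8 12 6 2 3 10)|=30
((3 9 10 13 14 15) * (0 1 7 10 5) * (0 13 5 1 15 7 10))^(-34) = (0 5 3 14 1)(7 10 15 13 9)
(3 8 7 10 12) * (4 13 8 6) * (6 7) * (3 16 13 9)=(3 7 10 12 16 13 8 6 4 9)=[0, 1, 2, 7, 9, 5, 4, 10, 6, 3, 12, 11, 16, 8, 14, 15, 13]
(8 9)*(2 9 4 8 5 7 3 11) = (2 9 5 7 3 11)(4 8) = [0, 1, 9, 11, 8, 7, 6, 3, 4, 5, 10, 2]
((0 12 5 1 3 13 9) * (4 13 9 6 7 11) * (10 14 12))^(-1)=(0 9 3 1 5 12 14 10)(4 11 7 6 13)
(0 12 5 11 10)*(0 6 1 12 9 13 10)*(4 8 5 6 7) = [9, 12, 2, 3, 8, 11, 1, 4, 5, 13, 7, 0, 6, 10] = (0 9 13 10 7 4 8 5 11)(1 12 6)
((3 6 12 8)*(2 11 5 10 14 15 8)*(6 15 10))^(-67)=(2 6 11 12 5)(3 8 15)(10 14)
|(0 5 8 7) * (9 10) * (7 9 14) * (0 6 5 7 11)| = |(0 7 6 5 8 9 10 14 11)| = 9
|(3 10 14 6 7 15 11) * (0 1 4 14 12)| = 11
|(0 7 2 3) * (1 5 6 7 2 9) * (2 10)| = |(0 10 2 3)(1 5 6 7 9)| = 20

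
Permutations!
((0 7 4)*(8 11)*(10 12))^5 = ((0 7 4)(8 11)(10 12))^5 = (0 4 7)(8 11)(10 12)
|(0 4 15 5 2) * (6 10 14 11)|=|(0 4 15 5 2)(6 10 14 11)|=20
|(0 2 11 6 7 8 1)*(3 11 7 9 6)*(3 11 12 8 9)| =|(0 2 7 9 6 3 12 8 1)| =9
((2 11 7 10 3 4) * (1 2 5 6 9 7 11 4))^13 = (11)(1 6 3 5 10 4 7 2 9)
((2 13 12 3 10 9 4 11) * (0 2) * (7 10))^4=((0 2 13 12 3 7 10 9 4 11))^4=(0 3 4 13 10)(2 7 11 12 9)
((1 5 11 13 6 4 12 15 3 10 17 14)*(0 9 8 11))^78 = ((0 9 8 11 13 6 4 12 15 3 10 17 14 1 5))^78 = (0 11 4 3 14)(1 9 13 12 10)(5 8 6 15 17)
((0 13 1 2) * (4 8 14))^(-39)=(14)(0 13 1 2)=((0 13 1 2)(4 8 14))^(-39)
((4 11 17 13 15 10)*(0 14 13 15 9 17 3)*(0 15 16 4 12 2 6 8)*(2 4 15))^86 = ((0 14 13 9 17 16 15 10 12 4 11 3 2 6 8))^86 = (0 3 10 9 8 11 15 13 6 4 16 14 2 12 17)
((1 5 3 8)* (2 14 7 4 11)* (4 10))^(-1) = (1 8 3 5)(2 11 4 10 7 14)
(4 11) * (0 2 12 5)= (0 2 12 5)(4 11)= [2, 1, 12, 3, 11, 0, 6, 7, 8, 9, 10, 4, 5]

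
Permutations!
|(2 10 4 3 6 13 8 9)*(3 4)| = |(2 10 3 6 13 8 9)| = 7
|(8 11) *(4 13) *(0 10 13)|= 4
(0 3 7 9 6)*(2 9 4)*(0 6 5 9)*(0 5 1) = (0 3 7 4 2 5 9 1) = [3, 0, 5, 7, 2, 9, 6, 4, 8, 1]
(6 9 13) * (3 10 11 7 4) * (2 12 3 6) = (2 12 3 10 11 7 4 6 9 13) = [0, 1, 12, 10, 6, 5, 9, 4, 8, 13, 11, 7, 3, 2]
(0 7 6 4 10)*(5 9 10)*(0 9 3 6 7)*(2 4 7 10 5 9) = (2 4 9 5 3 6 7 10) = [0, 1, 4, 6, 9, 3, 7, 10, 8, 5, 2]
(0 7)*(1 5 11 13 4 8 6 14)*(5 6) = (0 7)(1 6 14)(4 8 5 11 13) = [7, 6, 2, 3, 8, 11, 14, 0, 5, 9, 10, 13, 12, 4, 1]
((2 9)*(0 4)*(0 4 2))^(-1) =(0 9 2)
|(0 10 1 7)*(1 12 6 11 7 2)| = |(0 10 12 6 11 7)(1 2)| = 6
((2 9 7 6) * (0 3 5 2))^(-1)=((0 3 5 2 9 7 6))^(-1)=(0 6 7 9 2 5 3)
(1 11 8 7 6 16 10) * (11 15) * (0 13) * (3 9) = (0 13)(1 15 11 8 7 6 16 10)(3 9) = [13, 15, 2, 9, 4, 5, 16, 6, 7, 3, 1, 8, 12, 0, 14, 11, 10]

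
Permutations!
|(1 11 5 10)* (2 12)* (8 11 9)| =6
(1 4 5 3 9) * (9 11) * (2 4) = (1 2 4 5 3 11 9) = [0, 2, 4, 11, 5, 3, 6, 7, 8, 1, 10, 9]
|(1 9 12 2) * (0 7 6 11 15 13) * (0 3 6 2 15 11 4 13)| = 28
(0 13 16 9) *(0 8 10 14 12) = [13, 1, 2, 3, 4, 5, 6, 7, 10, 8, 14, 11, 0, 16, 12, 15, 9] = (0 13 16 9 8 10 14 12)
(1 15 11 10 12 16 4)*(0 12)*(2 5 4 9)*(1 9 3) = (0 12 16 3 1 15 11 10)(2 5 4 9) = [12, 15, 5, 1, 9, 4, 6, 7, 8, 2, 0, 10, 16, 13, 14, 11, 3]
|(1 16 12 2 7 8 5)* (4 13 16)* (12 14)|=|(1 4 13 16 14 12 2 7 8 5)|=10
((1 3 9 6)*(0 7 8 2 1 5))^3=((0 7 8 2 1 3 9 6 5))^3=(0 2 9)(1 6 7)(3 5 8)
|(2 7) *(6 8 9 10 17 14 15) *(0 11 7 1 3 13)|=7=|(0 11 7 2 1 3 13)(6 8 9 10 17 14 15)|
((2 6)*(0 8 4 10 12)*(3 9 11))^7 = ((0 8 4 10 12)(2 6)(3 9 11))^7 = (0 4 12 8 10)(2 6)(3 9 11)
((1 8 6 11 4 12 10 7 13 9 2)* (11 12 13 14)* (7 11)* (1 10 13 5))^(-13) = ((1 8 6 12 13 9 2 10 11 4 5)(7 14))^(-13) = (1 4 10 9 12 8 5 11 2 13 6)(7 14)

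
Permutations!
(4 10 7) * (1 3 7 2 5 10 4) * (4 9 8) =[0, 3, 5, 7, 9, 10, 6, 1, 4, 8, 2] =(1 3 7)(2 5 10)(4 9 8)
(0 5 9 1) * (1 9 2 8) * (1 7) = (9)(0 5 2 8 7 1) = [5, 0, 8, 3, 4, 2, 6, 1, 7, 9]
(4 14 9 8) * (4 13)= (4 14 9 8 13)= [0, 1, 2, 3, 14, 5, 6, 7, 13, 8, 10, 11, 12, 4, 9]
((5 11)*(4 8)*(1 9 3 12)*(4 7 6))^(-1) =((1 9 3 12)(4 8 7 6)(5 11))^(-1) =(1 12 3 9)(4 6 7 8)(5 11)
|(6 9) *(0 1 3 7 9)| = 6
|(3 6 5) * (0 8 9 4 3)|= 7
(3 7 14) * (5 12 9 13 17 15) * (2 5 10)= (2 5 12 9 13 17 15 10)(3 7 14)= [0, 1, 5, 7, 4, 12, 6, 14, 8, 13, 2, 11, 9, 17, 3, 10, 16, 15]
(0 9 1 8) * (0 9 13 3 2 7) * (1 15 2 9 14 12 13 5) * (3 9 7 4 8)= (0 5 1 3 7)(2 4 8 14 12 13 9 15)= [5, 3, 4, 7, 8, 1, 6, 0, 14, 15, 10, 11, 13, 9, 12, 2]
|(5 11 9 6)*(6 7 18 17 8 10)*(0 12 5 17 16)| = |(0 12 5 11 9 7 18 16)(6 17 8 10)| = 8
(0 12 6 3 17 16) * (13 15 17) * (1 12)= (0 1 12 6 3 13 15 17 16)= [1, 12, 2, 13, 4, 5, 3, 7, 8, 9, 10, 11, 6, 15, 14, 17, 0, 16]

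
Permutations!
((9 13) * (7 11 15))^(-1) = (7 15 11)(9 13) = ((7 11 15)(9 13))^(-1)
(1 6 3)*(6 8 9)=(1 8 9 6 3)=[0, 8, 2, 1, 4, 5, 3, 7, 9, 6]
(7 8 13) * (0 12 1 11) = (0 12 1 11)(7 8 13) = [12, 11, 2, 3, 4, 5, 6, 8, 13, 9, 10, 0, 1, 7]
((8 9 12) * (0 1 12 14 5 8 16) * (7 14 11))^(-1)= (0 16 12 1)(5 14 7 11 9 8)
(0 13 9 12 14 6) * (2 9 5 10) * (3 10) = (0 13 5 3 10 2 9 12 14 6) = [13, 1, 9, 10, 4, 3, 0, 7, 8, 12, 2, 11, 14, 5, 6]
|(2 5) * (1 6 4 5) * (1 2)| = 4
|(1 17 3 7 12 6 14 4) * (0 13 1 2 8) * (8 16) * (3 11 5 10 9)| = |(0 13 1 17 11 5 10 9 3 7 12 6 14 4 2 16 8)| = 17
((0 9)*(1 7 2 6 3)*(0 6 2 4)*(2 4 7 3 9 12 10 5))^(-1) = ((0 12 10 5 2 4)(1 3)(6 9))^(-1) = (0 4 2 5 10 12)(1 3)(6 9)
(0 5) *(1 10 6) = (0 5)(1 10 6) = [5, 10, 2, 3, 4, 0, 1, 7, 8, 9, 6]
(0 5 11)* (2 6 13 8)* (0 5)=(2 6 13 8)(5 11)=[0, 1, 6, 3, 4, 11, 13, 7, 2, 9, 10, 5, 12, 8]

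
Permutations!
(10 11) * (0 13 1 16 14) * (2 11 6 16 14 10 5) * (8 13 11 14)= [11, 8, 14, 3, 4, 2, 16, 7, 13, 9, 6, 5, 12, 1, 0, 15, 10]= (0 11 5 2 14)(1 8 13)(6 16 10)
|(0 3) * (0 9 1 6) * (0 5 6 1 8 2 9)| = |(0 3)(2 9 8)(5 6)| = 6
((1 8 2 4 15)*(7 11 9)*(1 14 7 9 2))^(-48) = ((1 8)(2 4 15 14 7 11))^(-48) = (15)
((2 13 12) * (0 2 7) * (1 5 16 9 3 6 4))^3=(0 12 2 7 13)(1 9 4 16 6 5 3)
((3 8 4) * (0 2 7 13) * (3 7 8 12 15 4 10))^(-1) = (0 13 7 4 15 12 3 10 8 2) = ((0 2 8 10 3 12 15 4 7 13))^(-1)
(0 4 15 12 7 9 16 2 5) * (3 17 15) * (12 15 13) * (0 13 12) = (0 4 3 17 12 7 9 16 2 5 13) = [4, 1, 5, 17, 3, 13, 6, 9, 8, 16, 10, 11, 7, 0, 14, 15, 2, 12]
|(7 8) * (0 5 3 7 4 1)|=|(0 5 3 7 8 4 1)|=7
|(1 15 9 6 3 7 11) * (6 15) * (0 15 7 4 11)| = 20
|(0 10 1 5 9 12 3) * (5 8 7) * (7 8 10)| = 6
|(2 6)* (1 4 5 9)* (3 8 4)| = 6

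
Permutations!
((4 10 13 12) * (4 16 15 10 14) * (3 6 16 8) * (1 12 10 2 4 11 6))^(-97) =((1 12 8 3)(2 4 14 11 6 16 15)(10 13))^(-97) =(1 3 8 12)(2 4 14 11 6 16 15)(10 13)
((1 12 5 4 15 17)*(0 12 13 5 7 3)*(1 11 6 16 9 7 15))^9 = ((0 12 15 17 11 6 16 9 7 3)(1 13 5 4))^9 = (0 3 7 9 16 6 11 17 15 12)(1 13 5 4)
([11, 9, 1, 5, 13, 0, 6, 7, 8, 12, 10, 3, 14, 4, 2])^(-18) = (0 3)(1 12 2 9 14)(5 11)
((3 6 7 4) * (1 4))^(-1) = ((1 4 3 6 7))^(-1) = (1 7 6 3 4)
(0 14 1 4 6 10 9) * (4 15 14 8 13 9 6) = [8, 15, 2, 3, 4, 5, 10, 7, 13, 0, 6, 11, 12, 9, 1, 14] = (0 8 13 9)(1 15 14)(6 10)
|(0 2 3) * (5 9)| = 6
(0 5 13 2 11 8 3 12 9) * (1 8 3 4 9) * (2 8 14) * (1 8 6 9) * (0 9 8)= (0 5 13 6 8 4 1 14 2 11 3 12)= [5, 14, 11, 12, 1, 13, 8, 7, 4, 9, 10, 3, 0, 6, 2]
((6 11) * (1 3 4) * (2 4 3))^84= (11)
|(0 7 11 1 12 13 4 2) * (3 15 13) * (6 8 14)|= |(0 7 11 1 12 3 15 13 4 2)(6 8 14)|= 30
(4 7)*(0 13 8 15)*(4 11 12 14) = (0 13 8 15)(4 7 11 12 14) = [13, 1, 2, 3, 7, 5, 6, 11, 15, 9, 10, 12, 14, 8, 4, 0]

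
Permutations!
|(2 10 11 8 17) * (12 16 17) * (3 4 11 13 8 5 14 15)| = 42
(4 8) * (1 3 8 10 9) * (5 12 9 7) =[0, 3, 2, 8, 10, 12, 6, 5, 4, 1, 7, 11, 9] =(1 3 8 4 10 7 5 12 9)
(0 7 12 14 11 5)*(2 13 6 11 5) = (0 7 12 14 5)(2 13 6 11) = [7, 1, 13, 3, 4, 0, 11, 12, 8, 9, 10, 2, 14, 6, 5]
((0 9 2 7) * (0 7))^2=(0 2 9)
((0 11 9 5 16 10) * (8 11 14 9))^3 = (0 5)(8 11)(9 10)(14 16)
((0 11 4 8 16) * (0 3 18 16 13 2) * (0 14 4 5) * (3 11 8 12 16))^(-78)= ((0 8 13 2 14 4 12 16 11 5)(3 18))^(-78)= (18)(0 13 14 12 11)(2 4 16 5 8)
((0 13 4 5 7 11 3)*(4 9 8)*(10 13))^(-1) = ((0 10 13 9 8 4 5 7 11 3))^(-1) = (0 3 11 7 5 4 8 9 13 10)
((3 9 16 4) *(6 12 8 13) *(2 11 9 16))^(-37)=(2 9 11)(3 4 16)(6 13 8 12)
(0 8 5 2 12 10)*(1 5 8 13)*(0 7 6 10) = (0 13 1 5 2 12)(6 10 7) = [13, 5, 12, 3, 4, 2, 10, 6, 8, 9, 7, 11, 0, 1]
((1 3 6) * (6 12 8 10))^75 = ((1 3 12 8 10 6))^75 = (1 8)(3 10)(6 12)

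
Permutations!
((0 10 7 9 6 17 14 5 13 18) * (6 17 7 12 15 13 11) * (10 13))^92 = ((0 13 18)(5 11 6 7 9 17 14)(10 12 15))^92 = (0 18 13)(5 11 6 7 9 17 14)(10 15 12)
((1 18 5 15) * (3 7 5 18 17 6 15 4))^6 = (18)(1 6)(3 5)(4 7)(15 17)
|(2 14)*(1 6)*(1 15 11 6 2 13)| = 12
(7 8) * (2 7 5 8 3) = (2 7 3)(5 8) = [0, 1, 7, 2, 4, 8, 6, 3, 5]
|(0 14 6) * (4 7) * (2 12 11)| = |(0 14 6)(2 12 11)(4 7)| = 6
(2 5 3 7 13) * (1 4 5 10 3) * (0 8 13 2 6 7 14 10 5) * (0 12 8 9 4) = [9, 0, 5, 14, 12, 1, 7, 2, 13, 4, 3, 11, 8, 6, 10] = (0 9 4 12 8 13 6 7 2 5 1)(3 14 10)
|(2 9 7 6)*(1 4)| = 4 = |(1 4)(2 9 7 6)|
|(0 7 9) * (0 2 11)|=|(0 7 9 2 11)|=5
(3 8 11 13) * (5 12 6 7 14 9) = (3 8 11 13)(5 12 6 7 14 9) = [0, 1, 2, 8, 4, 12, 7, 14, 11, 5, 10, 13, 6, 3, 9]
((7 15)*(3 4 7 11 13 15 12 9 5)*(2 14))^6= (15)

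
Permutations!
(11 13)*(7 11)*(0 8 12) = [8, 1, 2, 3, 4, 5, 6, 11, 12, 9, 10, 13, 0, 7] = (0 8 12)(7 11 13)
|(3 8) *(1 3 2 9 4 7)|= |(1 3 8 2 9 4 7)|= 7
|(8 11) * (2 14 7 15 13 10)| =6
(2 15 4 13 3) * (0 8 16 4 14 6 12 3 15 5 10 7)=[8, 1, 5, 2, 13, 10, 12, 0, 16, 9, 7, 11, 3, 15, 6, 14, 4]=(0 8 16 4 13 15 14 6 12 3 2 5 10 7)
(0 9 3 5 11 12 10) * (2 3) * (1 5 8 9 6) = (0 6 1 5 11 12 10)(2 3 8 9) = [6, 5, 3, 8, 4, 11, 1, 7, 9, 2, 0, 12, 10]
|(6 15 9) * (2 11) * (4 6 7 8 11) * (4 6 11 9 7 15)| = |(2 6 4 11)(7 8 9 15)| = 4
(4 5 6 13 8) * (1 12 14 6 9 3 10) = (1 12 14 6 13 8 4 5 9 3 10) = [0, 12, 2, 10, 5, 9, 13, 7, 4, 3, 1, 11, 14, 8, 6]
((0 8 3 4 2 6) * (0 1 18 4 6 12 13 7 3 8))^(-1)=(1 6 3 7 13 12 2 4 18)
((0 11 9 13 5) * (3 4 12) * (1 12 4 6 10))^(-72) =((0 11 9 13 5)(1 12 3 6 10))^(-72) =(0 13 11 5 9)(1 6 12 10 3)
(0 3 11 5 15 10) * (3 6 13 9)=(0 6 13 9 3 11 5 15 10)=[6, 1, 2, 11, 4, 15, 13, 7, 8, 3, 0, 5, 12, 9, 14, 10]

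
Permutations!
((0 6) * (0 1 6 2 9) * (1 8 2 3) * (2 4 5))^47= (0 1 8 5 9 3 6 4 2)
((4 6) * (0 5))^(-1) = ((0 5)(4 6))^(-1) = (0 5)(4 6)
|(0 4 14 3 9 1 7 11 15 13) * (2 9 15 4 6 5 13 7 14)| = |(0 6 5 13)(1 14 3 15 7 11 4 2 9)| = 36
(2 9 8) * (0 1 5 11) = [1, 5, 9, 3, 4, 11, 6, 7, 2, 8, 10, 0] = (0 1 5 11)(2 9 8)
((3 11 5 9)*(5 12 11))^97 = (3 5 9)(11 12) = ((3 5 9)(11 12))^97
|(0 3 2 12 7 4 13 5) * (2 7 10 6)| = |(0 3 7 4 13 5)(2 12 10 6)| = 12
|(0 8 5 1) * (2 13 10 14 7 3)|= |(0 8 5 1)(2 13 10 14 7 3)|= 12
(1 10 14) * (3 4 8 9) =(1 10 14)(3 4 8 9) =[0, 10, 2, 4, 8, 5, 6, 7, 9, 3, 14, 11, 12, 13, 1]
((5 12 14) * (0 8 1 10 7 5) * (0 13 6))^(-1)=(0 6 13 14 12 5 7 10 1 8)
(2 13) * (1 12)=[0, 12, 13, 3, 4, 5, 6, 7, 8, 9, 10, 11, 1, 2]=(1 12)(2 13)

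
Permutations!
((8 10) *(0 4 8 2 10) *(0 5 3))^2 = (10)(0 8 3 4 5)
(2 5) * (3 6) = [0, 1, 5, 6, 4, 2, 3] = (2 5)(3 6)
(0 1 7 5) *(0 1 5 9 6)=[5, 7, 2, 3, 4, 1, 0, 9, 8, 6]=(0 5 1 7 9 6)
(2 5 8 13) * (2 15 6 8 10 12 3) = [0, 1, 5, 2, 4, 10, 8, 7, 13, 9, 12, 11, 3, 15, 14, 6] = (2 5 10 12 3)(6 8 13 15)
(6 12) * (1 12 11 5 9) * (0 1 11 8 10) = (0 1 12 6 8 10)(5 9 11) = [1, 12, 2, 3, 4, 9, 8, 7, 10, 11, 0, 5, 6]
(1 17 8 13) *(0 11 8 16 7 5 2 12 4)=[11, 17, 12, 3, 0, 2, 6, 5, 13, 9, 10, 8, 4, 1, 14, 15, 7, 16]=(0 11 8 13 1 17 16 7 5 2 12 4)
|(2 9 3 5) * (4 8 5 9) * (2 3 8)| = 4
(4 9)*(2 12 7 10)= (2 12 7 10)(4 9)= [0, 1, 12, 3, 9, 5, 6, 10, 8, 4, 2, 11, 7]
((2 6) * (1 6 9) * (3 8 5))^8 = ((1 6 2 9)(3 8 5))^8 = (9)(3 5 8)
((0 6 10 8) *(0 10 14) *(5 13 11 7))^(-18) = (14)(5 11)(7 13)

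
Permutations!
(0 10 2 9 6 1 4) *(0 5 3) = [10, 4, 9, 0, 5, 3, 1, 7, 8, 6, 2] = (0 10 2 9 6 1 4 5 3)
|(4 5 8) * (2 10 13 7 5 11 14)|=9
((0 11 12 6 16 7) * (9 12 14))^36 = ((0 11 14 9 12 6 16 7))^36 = (0 12)(6 11)(7 9)(14 16)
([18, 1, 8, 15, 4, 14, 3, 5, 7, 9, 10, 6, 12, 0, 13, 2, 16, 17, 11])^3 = (0 6 2 5)(3 8 14 18)(7 13 11 15)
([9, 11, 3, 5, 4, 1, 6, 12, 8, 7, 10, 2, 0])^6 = [7, 11, 3, 5, 4, 1, 6, 0, 8, 12, 10, 2, 9]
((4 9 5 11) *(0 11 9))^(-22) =(0 4 11)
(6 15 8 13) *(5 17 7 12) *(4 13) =(4 13 6 15 8)(5 17 7 12) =[0, 1, 2, 3, 13, 17, 15, 12, 4, 9, 10, 11, 5, 6, 14, 8, 16, 7]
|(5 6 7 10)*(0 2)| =|(0 2)(5 6 7 10)| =4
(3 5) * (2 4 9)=(2 4 9)(3 5)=[0, 1, 4, 5, 9, 3, 6, 7, 8, 2]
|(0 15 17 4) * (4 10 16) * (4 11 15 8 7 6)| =|(0 8 7 6 4)(10 16 11 15 17)| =5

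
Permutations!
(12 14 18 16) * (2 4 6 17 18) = (2 4 6 17 18 16 12 14) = [0, 1, 4, 3, 6, 5, 17, 7, 8, 9, 10, 11, 14, 13, 2, 15, 12, 18, 16]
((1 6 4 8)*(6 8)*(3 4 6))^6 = ((1 8)(3 4))^6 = (8)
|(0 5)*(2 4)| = |(0 5)(2 4)| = 2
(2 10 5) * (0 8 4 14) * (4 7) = [8, 1, 10, 3, 14, 2, 6, 4, 7, 9, 5, 11, 12, 13, 0] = (0 8 7 4 14)(2 10 5)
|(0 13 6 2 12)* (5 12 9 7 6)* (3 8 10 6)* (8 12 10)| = 10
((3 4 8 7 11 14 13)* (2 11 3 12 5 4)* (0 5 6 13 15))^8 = (0 14 2 7 4)(3 8 5 15 11)(6 12 13)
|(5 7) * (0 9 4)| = 6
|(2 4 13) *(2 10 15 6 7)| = 7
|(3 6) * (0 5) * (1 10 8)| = 6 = |(0 5)(1 10 8)(3 6)|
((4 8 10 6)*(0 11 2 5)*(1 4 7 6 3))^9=(0 11 2 5)(1 3 10 8 4)(6 7)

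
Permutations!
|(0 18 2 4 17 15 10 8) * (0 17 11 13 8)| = |(0 18 2 4 11 13 8 17 15 10)| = 10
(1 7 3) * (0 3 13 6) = (0 3 1 7 13 6) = [3, 7, 2, 1, 4, 5, 0, 13, 8, 9, 10, 11, 12, 6]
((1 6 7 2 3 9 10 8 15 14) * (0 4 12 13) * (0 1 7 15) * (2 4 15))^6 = (0 13 10 4 3 14 6)(1 8 12 9 7 2 15) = ((0 15 14 7 4 12 13 1 6 2 3 9 10 8))^6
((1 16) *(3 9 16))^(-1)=(1 16 9 3)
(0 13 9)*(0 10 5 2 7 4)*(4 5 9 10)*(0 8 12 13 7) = (0 7 5 2)(4 8 12 13 10 9) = [7, 1, 0, 3, 8, 2, 6, 5, 12, 4, 9, 11, 13, 10]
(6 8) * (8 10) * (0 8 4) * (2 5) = (0 8 6 10 4)(2 5) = [8, 1, 5, 3, 0, 2, 10, 7, 6, 9, 4]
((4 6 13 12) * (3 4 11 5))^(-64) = ((3 4 6 13 12 11 5))^(-64) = (3 5 11 12 13 6 4)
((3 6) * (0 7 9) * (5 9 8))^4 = (0 9 5 8 7)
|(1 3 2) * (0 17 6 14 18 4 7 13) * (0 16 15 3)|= 13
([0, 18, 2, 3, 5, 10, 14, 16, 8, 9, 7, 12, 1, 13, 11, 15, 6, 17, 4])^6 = [0, 16, 2, 3, 14, 11, 4, 1, 8, 9, 12, 10, 7, 13, 5, 15, 18, 17, 6]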